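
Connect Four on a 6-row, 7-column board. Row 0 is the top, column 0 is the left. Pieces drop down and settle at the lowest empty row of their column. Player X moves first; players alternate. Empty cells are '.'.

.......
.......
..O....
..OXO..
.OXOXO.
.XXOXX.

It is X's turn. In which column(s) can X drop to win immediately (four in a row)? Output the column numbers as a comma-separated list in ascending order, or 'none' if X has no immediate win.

Answer: 4

Derivation:
col 0: drop X → no win
col 1: drop X → no win
col 2: drop X → no win
col 3: drop X → no win
col 4: drop X → WIN!
col 5: drop X → no win
col 6: drop X → no win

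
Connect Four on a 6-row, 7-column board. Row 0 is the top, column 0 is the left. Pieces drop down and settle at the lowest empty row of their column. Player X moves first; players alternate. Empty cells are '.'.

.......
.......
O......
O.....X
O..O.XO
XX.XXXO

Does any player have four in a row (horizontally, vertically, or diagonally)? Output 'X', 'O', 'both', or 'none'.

none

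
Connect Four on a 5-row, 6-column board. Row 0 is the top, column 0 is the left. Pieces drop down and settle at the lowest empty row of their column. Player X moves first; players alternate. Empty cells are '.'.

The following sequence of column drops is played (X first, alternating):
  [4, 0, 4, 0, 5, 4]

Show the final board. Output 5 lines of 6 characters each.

Move 1: X drops in col 4, lands at row 4
Move 2: O drops in col 0, lands at row 4
Move 3: X drops in col 4, lands at row 3
Move 4: O drops in col 0, lands at row 3
Move 5: X drops in col 5, lands at row 4
Move 6: O drops in col 4, lands at row 2

Answer: ......
......
....O.
O...X.
O...XX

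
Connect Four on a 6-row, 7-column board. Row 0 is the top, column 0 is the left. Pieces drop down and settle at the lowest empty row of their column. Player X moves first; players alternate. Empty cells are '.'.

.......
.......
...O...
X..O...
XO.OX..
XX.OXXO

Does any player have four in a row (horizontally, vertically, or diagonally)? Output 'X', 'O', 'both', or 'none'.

O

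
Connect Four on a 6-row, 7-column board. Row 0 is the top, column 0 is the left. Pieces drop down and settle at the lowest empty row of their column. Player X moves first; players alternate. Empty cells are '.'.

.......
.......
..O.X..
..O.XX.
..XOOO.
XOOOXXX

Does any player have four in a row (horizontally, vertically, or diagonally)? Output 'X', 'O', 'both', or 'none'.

none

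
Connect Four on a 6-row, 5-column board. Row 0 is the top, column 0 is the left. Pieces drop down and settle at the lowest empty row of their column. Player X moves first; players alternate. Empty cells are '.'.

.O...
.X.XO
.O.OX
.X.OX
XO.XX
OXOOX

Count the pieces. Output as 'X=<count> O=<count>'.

X=10 O=9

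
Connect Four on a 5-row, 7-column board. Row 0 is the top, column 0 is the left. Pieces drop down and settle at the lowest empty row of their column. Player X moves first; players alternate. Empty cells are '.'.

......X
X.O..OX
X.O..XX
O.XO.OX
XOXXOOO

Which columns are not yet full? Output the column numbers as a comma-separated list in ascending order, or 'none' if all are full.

Answer: 0,1,2,3,4,5

Derivation:
col 0: top cell = '.' → open
col 1: top cell = '.' → open
col 2: top cell = '.' → open
col 3: top cell = '.' → open
col 4: top cell = '.' → open
col 5: top cell = '.' → open
col 6: top cell = 'X' → FULL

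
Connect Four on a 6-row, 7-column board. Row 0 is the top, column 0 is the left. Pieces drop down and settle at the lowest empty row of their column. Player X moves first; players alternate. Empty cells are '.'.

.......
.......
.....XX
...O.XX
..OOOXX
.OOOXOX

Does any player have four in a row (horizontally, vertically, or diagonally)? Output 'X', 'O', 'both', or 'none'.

X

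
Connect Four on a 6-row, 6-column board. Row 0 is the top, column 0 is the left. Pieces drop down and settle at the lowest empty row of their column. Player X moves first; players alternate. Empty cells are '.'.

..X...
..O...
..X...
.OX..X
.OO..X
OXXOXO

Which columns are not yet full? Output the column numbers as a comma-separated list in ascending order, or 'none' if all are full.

Answer: 0,1,3,4,5

Derivation:
col 0: top cell = '.' → open
col 1: top cell = '.' → open
col 2: top cell = 'X' → FULL
col 3: top cell = '.' → open
col 4: top cell = '.' → open
col 5: top cell = '.' → open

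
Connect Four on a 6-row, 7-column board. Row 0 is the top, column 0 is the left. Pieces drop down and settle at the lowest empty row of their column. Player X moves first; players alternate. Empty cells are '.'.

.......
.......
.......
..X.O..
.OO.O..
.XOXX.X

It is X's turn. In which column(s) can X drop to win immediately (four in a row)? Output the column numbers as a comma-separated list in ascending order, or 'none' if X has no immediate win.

col 0: drop X → no win
col 1: drop X → no win
col 2: drop X → no win
col 3: drop X → no win
col 4: drop X → no win
col 5: drop X → WIN!
col 6: drop X → no win

Answer: 5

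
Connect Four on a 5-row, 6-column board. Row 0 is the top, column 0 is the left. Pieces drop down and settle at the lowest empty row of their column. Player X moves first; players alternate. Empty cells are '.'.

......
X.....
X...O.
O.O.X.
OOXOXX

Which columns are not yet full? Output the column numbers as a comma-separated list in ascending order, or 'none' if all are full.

col 0: top cell = '.' → open
col 1: top cell = '.' → open
col 2: top cell = '.' → open
col 3: top cell = '.' → open
col 4: top cell = '.' → open
col 5: top cell = '.' → open

Answer: 0,1,2,3,4,5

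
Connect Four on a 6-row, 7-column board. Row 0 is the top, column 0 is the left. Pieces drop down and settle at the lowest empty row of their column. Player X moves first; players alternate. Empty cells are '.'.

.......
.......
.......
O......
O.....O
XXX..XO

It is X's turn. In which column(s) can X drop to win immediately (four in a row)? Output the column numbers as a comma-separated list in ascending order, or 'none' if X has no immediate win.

Answer: 3

Derivation:
col 0: drop X → no win
col 1: drop X → no win
col 2: drop X → no win
col 3: drop X → WIN!
col 4: drop X → no win
col 5: drop X → no win
col 6: drop X → no win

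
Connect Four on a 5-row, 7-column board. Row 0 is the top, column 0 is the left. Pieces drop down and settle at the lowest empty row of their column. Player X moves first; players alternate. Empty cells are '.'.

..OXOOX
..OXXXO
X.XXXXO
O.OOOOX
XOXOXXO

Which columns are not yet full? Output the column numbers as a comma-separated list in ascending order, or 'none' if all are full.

col 0: top cell = '.' → open
col 1: top cell = '.' → open
col 2: top cell = 'O' → FULL
col 3: top cell = 'X' → FULL
col 4: top cell = 'O' → FULL
col 5: top cell = 'O' → FULL
col 6: top cell = 'X' → FULL

Answer: 0,1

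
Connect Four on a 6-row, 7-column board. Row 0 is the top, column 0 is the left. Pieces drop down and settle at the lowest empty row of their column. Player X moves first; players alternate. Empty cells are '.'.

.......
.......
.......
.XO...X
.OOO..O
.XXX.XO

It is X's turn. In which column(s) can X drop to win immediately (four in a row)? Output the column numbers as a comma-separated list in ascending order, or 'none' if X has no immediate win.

Answer: 0,4

Derivation:
col 0: drop X → WIN!
col 1: drop X → no win
col 2: drop X → no win
col 3: drop X → no win
col 4: drop X → WIN!
col 5: drop X → no win
col 6: drop X → no win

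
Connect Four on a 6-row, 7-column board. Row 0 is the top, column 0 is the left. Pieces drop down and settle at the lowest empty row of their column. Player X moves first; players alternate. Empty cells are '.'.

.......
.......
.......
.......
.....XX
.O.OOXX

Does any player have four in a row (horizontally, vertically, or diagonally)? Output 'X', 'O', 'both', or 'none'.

none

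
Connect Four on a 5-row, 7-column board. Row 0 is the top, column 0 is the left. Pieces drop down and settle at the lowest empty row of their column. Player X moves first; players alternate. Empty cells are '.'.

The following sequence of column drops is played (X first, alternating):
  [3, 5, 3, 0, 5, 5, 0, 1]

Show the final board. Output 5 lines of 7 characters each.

Move 1: X drops in col 3, lands at row 4
Move 2: O drops in col 5, lands at row 4
Move 3: X drops in col 3, lands at row 3
Move 4: O drops in col 0, lands at row 4
Move 5: X drops in col 5, lands at row 3
Move 6: O drops in col 5, lands at row 2
Move 7: X drops in col 0, lands at row 3
Move 8: O drops in col 1, lands at row 4

Answer: .......
.......
.....O.
X..X.X.
OO.X.O.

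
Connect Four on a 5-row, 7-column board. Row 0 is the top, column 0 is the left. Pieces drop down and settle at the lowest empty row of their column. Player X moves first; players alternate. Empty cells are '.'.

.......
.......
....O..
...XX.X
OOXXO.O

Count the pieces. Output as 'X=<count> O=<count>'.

X=5 O=5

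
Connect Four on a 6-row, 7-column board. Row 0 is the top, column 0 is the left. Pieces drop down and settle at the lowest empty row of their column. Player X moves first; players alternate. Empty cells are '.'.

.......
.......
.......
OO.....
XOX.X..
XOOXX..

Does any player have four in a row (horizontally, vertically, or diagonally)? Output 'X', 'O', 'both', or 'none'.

none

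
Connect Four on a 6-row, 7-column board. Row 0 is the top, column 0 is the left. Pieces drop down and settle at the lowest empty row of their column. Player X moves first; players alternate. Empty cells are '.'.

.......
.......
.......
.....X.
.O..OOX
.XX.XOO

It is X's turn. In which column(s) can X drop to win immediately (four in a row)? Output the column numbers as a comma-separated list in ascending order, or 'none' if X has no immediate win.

Answer: 3

Derivation:
col 0: drop X → no win
col 1: drop X → no win
col 2: drop X → no win
col 3: drop X → WIN!
col 4: drop X → no win
col 5: drop X → no win
col 6: drop X → no win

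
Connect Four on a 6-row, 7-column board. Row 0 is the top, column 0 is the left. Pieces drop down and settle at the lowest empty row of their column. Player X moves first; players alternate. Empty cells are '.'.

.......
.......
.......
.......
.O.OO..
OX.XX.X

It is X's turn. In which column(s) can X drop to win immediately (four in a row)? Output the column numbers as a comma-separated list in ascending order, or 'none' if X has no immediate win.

Answer: 2,5

Derivation:
col 0: drop X → no win
col 1: drop X → no win
col 2: drop X → WIN!
col 3: drop X → no win
col 4: drop X → no win
col 5: drop X → WIN!
col 6: drop X → no win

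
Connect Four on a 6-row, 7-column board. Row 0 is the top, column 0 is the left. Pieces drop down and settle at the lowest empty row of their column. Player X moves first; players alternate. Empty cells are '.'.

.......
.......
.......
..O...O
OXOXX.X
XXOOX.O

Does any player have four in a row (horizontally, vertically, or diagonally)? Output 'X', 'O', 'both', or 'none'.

none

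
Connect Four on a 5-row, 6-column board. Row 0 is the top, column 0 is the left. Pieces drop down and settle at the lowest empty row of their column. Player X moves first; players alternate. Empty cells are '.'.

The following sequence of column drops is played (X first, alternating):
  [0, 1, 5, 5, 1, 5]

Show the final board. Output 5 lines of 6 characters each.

Answer: ......
......
.....O
.X...O
XO...X

Derivation:
Move 1: X drops in col 0, lands at row 4
Move 2: O drops in col 1, lands at row 4
Move 3: X drops in col 5, lands at row 4
Move 4: O drops in col 5, lands at row 3
Move 5: X drops in col 1, lands at row 3
Move 6: O drops in col 5, lands at row 2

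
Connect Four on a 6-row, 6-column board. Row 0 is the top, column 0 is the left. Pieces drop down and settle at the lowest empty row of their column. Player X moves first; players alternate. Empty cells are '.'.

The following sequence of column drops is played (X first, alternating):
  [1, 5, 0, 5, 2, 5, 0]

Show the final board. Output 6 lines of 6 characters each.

Move 1: X drops in col 1, lands at row 5
Move 2: O drops in col 5, lands at row 5
Move 3: X drops in col 0, lands at row 5
Move 4: O drops in col 5, lands at row 4
Move 5: X drops in col 2, lands at row 5
Move 6: O drops in col 5, lands at row 3
Move 7: X drops in col 0, lands at row 4

Answer: ......
......
......
.....O
X....O
XXX..O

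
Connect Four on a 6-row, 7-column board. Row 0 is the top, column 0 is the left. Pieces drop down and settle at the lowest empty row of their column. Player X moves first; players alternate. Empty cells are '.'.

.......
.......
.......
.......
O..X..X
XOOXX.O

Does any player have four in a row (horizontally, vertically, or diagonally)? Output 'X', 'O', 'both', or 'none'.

none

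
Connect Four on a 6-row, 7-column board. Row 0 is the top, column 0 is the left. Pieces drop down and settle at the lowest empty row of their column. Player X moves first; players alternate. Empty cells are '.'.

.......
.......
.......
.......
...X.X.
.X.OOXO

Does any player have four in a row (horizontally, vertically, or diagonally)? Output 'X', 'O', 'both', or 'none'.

none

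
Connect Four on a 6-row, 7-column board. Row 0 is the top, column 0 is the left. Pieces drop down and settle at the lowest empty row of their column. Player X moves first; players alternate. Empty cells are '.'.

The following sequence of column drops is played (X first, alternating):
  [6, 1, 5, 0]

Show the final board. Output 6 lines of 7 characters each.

Answer: .......
.......
.......
.......
.......
OO...XX

Derivation:
Move 1: X drops in col 6, lands at row 5
Move 2: O drops in col 1, lands at row 5
Move 3: X drops in col 5, lands at row 5
Move 4: O drops in col 0, lands at row 5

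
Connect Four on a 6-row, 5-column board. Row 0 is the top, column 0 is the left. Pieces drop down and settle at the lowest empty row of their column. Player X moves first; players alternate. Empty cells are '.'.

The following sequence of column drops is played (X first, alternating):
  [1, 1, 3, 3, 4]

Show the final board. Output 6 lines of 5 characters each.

Answer: .....
.....
.....
.....
.O.O.
.X.XX

Derivation:
Move 1: X drops in col 1, lands at row 5
Move 2: O drops in col 1, lands at row 4
Move 3: X drops in col 3, lands at row 5
Move 4: O drops in col 3, lands at row 4
Move 5: X drops in col 4, lands at row 5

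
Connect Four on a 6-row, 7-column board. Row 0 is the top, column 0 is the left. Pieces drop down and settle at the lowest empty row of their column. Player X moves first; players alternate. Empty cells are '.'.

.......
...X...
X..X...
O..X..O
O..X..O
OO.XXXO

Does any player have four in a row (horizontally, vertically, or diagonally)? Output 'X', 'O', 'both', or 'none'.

X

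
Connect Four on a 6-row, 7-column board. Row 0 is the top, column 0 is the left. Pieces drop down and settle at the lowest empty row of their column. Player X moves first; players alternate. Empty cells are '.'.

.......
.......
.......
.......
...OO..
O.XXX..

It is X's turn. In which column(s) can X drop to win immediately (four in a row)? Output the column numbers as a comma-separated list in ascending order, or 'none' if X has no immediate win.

col 0: drop X → no win
col 1: drop X → WIN!
col 2: drop X → no win
col 3: drop X → no win
col 4: drop X → no win
col 5: drop X → WIN!
col 6: drop X → no win

Answer: 1,5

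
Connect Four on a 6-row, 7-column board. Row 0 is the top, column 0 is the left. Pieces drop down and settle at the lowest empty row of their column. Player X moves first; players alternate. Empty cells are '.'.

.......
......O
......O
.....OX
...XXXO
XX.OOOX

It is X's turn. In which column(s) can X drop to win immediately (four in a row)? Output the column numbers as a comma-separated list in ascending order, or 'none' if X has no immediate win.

Answer: none

Derivation:
col 0: drop X → no win
col 1: drop X → no win
col 2: drop X → no win
col 3: drop X → no win
col 4: drop X → no win
col 5: drop X → no win
col 6: drop X → no win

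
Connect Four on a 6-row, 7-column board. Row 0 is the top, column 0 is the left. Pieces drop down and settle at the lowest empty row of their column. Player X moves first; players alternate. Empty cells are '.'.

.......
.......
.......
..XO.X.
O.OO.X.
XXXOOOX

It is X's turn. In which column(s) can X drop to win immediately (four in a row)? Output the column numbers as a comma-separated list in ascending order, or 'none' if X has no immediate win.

Answer: none

Derivation:
col 0: drop X → no win
col 1: drop X → no win
col 2: drop X → no win
col 3: drop X → no win
col 4: drop X → no win
col 5: drop X → no win
col 6: drop X → no win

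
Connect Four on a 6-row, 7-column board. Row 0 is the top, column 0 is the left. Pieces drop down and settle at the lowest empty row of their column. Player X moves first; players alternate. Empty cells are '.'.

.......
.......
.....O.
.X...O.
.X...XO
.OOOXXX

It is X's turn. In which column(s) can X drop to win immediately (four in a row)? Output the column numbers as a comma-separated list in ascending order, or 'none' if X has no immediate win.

Answer: none

Derivation:
col 0: drop X → no win
col 1: drop X → no win
col 2: drop X → no win
col 3: drop X → no win
col 4: drop X → no win
col 5: drop X → no win
col 6: drop X → no win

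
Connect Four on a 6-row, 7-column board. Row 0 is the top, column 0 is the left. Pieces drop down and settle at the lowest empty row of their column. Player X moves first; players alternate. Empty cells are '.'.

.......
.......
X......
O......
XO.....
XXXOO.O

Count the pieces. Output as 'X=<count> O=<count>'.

X=5 O=5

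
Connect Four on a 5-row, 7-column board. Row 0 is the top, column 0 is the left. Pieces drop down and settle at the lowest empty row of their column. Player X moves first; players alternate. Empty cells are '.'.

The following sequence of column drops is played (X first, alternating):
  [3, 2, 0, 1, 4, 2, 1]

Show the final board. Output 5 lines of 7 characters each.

Answer: .......
.......
.......
.XO....
XOOXX..

Derivation:
Move 1: X drops in col 3, lands at row 4
Move 2: O drops in col 2, lands at row 4
Move 3: X drops in col 0, lands at row 4
Move 4: O drops in col 1, lands at row 4
Move 5: X drops in col 4, lands at row 4
Move 6: O drops in col 2, lands at row 3
Move 7: X drops in col 1, lands at row 3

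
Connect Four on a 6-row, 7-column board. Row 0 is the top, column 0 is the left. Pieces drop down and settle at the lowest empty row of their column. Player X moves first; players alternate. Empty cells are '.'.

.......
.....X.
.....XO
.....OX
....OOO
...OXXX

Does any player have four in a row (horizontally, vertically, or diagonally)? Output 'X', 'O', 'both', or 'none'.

O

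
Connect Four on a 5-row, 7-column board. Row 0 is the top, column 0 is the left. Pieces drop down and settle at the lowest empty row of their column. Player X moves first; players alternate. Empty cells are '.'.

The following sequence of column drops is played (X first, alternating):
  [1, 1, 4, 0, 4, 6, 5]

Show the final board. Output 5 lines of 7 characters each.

Answer: .......
.......
.......
.O..X..
OX..XXO

Derivation:
Move 1: X drops in col 1, lands at row 4
Move 2: O drops in col 1, lands at row 3
Move 3: X drops in col 4, lands at row 4
Move 4: O drops in col 0, lands at row 4
Move 5: X drops in col 4, lands at row 3
Move 6: O drops in col 6, lands at row 4
Move 7: X drops in col 5, lands at row 4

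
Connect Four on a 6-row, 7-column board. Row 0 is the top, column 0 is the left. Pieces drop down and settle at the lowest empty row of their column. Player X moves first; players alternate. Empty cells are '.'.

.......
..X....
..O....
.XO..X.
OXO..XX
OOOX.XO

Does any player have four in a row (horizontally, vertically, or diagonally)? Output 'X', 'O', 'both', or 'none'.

O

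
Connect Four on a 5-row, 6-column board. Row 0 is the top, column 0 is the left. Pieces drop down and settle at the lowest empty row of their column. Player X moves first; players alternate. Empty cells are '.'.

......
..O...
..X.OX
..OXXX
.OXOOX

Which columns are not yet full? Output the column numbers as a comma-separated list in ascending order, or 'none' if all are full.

col 0: top cell = '.' → open
col 1: top cell = '.' → open
col 2: top cell = '.' → open
col 3: top cell = '.' → open
col 4: top cell = '.' → open
col 5: top cell = '.' → open

Answer: 0,1,2,3,4,5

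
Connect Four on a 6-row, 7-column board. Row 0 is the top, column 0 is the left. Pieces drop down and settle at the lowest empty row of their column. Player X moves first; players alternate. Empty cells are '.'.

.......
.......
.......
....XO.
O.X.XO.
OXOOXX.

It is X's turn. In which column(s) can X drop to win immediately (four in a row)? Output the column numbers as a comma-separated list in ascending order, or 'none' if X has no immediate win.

Answer: 4

Derivation:
col 0: drop X → no win
col 1: drop X → no win
col 2: drop X → no win
col 3: drop X → no win
col 4: drop X → WIN!
col 5: drop X → no win
col 6: drop X → no win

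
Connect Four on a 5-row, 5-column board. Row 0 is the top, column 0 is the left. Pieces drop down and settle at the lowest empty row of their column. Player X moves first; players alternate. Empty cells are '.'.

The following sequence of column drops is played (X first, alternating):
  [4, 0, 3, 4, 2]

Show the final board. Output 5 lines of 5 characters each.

Answer: .....
.....
.....
....O
O.XXX

Derivation:
Move 1: X drops in col 4, lands at row 4
Move 2: O drops in col 0, lands at row 4
Move 3: X drops in col 3, lands at row 4
Move 4: O drops in col 4, lands at row 3
Move 5: X drops in col 2, lands at row 4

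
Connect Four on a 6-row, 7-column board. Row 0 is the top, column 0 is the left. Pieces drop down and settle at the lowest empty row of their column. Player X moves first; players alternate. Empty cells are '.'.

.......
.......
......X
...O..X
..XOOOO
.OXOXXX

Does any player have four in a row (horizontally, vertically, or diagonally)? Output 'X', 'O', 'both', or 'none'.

O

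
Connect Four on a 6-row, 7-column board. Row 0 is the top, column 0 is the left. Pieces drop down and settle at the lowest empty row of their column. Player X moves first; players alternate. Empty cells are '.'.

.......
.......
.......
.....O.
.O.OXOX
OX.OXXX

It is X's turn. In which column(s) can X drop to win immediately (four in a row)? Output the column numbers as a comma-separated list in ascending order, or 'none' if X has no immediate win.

Answer: none

Derivation:
col 0: drop X → no win
col 1: drop X → no win
col 2: drop X → no win
col 3: drop X → no win
col 4: drop X → no win
col 5: drop X → no win
col 6: drop X → no win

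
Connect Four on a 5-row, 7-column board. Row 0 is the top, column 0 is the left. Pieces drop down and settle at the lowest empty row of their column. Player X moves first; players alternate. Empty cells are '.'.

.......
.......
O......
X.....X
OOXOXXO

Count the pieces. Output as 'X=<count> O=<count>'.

X=5 O=5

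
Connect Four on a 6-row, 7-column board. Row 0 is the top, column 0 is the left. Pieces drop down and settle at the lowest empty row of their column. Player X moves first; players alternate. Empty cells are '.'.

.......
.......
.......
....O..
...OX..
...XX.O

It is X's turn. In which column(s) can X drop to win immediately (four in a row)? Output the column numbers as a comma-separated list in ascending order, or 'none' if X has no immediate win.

Answer: none

Derivation:
col 0: drop X → no win
col 1: drop X → no win
col 2: drop X → no win
col 3: drop X → no win
col 4: drop X → no win
col 5: drop X → no win
col 6: drop X → no win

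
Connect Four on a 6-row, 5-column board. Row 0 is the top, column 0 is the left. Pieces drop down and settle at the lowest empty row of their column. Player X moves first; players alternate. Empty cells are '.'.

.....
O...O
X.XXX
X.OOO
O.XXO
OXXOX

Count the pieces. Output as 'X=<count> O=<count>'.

X=10 O=9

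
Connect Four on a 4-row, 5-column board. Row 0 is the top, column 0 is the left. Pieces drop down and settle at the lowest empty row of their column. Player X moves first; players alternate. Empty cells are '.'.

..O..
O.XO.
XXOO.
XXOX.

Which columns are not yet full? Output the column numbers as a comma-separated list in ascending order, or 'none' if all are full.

Answer: 0,1,3,4

Derivation:
col 0: top cell = '.' → open
col 1: top cell = '.' → open
col 2: top cell = 'O' → FULL
col 3: top cell = '.' → open
col 4: top cell = '.' → open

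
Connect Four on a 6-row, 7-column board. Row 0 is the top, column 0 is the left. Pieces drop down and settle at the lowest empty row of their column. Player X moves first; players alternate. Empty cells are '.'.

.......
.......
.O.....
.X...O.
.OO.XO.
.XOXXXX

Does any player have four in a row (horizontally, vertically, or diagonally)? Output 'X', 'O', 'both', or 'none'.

X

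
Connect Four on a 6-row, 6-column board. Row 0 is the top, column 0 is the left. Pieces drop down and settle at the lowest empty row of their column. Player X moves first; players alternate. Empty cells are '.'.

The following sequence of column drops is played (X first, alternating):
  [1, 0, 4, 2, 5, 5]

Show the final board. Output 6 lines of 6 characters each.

Move 1: X drops in col 1, lands at row 5
Move 2: O drops in col 0, lands at row 5
Move 3: X drops in col 4, lands at row 5
Move 4: O drops in col 2, lands at row 5
Move 5: X drops in col 5, lands at row 5
Move 6: O drops in col 5, lands at row 4

Answer: ......
......
......
......
.....O
OXO.XX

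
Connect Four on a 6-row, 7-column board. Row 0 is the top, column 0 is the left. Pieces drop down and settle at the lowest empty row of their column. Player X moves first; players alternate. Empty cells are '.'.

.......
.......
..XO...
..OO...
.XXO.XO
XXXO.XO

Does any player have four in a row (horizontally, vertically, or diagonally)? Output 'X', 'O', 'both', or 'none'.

O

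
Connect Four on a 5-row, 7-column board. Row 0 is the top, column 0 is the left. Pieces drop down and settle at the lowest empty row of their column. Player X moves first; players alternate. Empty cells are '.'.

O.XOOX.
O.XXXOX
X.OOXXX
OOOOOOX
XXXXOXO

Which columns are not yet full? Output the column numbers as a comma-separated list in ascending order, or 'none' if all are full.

Answer: 1,6

Derivation:
col 0: top cell = 'O' → FULL
col 1: top cell = '.' → open
col 2: top cell = 'X' → FULL
col 3: top cell = 'O' → FULL
col 4: top cell = 'O' → FULL
col 5: top cell = 'X' → FULL
col 6: top cell = '.' → open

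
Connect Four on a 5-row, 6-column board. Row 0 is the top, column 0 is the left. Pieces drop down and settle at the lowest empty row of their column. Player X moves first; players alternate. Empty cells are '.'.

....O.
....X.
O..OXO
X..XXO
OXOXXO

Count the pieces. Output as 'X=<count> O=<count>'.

X=8 O=8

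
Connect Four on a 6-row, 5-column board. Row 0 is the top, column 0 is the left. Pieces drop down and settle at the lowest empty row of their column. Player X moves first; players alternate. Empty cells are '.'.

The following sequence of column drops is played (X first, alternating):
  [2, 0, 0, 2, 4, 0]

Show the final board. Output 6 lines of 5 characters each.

Move 1: X drops in col 2, lands at row 5
Move 2: O drops in col 0, lands at row 5
Move 3: X drops in col 0, lands at row 4
Move 4: O drops in col 2, lands at row 4
Move 5: X drops in col 4, lands at row 5
Move 6: O drops in col 0, lands at row 3

Answer: .....
.....
.....
O....
X.O..
O.X.X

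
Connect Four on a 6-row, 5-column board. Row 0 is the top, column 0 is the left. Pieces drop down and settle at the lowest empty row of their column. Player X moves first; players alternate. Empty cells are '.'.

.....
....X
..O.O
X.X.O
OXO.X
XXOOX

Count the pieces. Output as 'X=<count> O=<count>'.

X=8 O=7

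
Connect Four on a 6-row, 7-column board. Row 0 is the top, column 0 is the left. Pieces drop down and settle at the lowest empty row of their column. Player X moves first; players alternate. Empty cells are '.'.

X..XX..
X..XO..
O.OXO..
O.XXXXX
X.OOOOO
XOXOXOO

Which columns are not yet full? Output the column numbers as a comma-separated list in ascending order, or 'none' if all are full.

Answer: 1,2,5,6

Derivation:
col 0: top cell = 'X' → FULL
col 1: top cell = '.' → open
col 2: top cell = '.' → open
col 3: top cell = 'X' → FULL
col 4: top cell = 'X' → FULL
col 5: top cell = '.' → open
col 6: top cell = '.' → open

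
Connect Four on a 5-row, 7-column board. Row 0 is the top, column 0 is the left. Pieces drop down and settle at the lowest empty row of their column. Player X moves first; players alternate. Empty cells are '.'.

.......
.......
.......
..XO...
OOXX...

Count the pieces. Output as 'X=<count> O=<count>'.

X=3 O=3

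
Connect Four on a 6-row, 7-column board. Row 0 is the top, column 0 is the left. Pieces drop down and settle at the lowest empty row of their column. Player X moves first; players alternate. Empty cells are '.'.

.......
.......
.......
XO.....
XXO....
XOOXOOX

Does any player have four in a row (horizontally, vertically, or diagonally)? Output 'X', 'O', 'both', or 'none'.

none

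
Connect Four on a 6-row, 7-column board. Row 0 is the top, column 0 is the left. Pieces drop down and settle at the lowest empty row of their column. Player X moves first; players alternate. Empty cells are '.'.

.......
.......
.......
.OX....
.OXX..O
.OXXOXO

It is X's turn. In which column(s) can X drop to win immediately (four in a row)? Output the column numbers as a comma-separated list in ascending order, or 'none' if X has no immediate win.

Answer: 2

Derivation:
col 0: drop X → no win
col 1: drop X → no win
col 2: drop X → WIN!
col 3: drop X → no win
col 4: drop X → no win
col 5: drop X → no win
col 6: drop X → no win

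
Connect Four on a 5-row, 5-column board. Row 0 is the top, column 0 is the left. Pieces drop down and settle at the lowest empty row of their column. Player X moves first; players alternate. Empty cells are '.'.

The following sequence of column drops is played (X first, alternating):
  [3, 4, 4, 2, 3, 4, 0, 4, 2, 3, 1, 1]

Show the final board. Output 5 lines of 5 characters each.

Move 1: X drops in col 3, lands at row 4
Move 2: O drops in col 4, lands at row 4
Move 3: X drops in col 4, lands at row 3
Move 4: O drops in col 2, lands at row 4
Move 5: X drops in col 3, lands at row 3
Move 6: O drops in col 4, lands at row 2
Move 7: X drops in col 0, lands at row 4
Move 8: O drops in col 4, lands at row 1
Move 9: X drops in col 2, lands at row 3
Move 10: O drops in col 3, lands at row 2
Move 11: X drops in col 1, lands at row 4
Move 12: O drops in col 1, lands at row 3

Answer: .....
....O
...OO
.OXXX
XXOXO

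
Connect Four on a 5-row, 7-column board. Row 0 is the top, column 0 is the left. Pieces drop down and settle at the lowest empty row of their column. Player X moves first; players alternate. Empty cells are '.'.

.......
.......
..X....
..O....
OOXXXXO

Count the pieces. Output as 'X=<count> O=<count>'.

X=5 O=4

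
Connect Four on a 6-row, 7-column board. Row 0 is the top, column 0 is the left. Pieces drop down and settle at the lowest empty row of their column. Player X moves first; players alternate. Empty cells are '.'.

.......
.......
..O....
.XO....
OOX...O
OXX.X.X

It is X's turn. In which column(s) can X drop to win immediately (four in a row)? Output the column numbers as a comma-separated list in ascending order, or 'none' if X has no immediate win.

col 0: drop X → no win
col 1: drop X → no win
col 2: drop X → no win
col 3: drop X → WIN!
col 4: drop X → no win
col 5: drop X → no win
col 6: drop X → no win

Answer: 3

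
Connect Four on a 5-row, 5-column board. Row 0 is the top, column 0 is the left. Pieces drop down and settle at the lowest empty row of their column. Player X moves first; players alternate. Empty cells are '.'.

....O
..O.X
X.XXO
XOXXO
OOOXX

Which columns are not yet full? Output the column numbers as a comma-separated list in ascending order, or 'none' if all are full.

col 0: top cell = '.' → open
col 1: top cell = '.' → open
col 2: top cell = '.' → open
col 3: top cell = '.' → open
col 4: top cell = 'O' → FULL

Answer: 0,1,2,3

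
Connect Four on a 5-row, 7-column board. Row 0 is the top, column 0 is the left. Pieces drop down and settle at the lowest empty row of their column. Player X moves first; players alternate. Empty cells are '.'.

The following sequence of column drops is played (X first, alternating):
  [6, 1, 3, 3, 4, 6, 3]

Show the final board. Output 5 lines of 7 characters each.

Answer: .......
.......
...X...
...O..O
.O.XX.X

Derivation:
Move 1: X drops in col 6, lands at row 4
Move 2: O drops in col 1, lands at row 4
Move 3: X drops in col 3, lands at row 4
Move 4: O drops in col 3, lands at row 3
Move 5: X drops in col 4, lands at row 4
Move 6: O drops in col 6, lands at row 3
Move 7: X drops in col 3, lands at row 2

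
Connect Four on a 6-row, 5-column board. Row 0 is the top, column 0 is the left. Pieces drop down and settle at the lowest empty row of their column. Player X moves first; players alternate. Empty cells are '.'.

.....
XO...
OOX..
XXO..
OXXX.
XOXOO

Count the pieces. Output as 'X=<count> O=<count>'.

X=9 O=8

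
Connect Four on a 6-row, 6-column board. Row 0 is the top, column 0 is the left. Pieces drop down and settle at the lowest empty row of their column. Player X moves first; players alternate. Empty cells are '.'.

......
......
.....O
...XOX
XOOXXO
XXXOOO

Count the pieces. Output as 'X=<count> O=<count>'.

X=8 O=8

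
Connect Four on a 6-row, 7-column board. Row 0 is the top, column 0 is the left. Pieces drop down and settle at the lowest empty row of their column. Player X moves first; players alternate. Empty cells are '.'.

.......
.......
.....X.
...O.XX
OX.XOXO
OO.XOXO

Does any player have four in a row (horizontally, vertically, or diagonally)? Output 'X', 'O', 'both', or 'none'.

X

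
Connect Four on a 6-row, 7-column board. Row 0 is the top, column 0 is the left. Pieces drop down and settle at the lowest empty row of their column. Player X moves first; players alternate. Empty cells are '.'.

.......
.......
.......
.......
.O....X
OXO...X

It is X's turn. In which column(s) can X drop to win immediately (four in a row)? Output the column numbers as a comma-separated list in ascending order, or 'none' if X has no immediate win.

col 0: drop X → no win
col 1: drop X → no win
col 2: drop X → no win
col 3: drop X → no win
col 4: drop X → no win
col 5: drop X → no win
col 6: drop X → no win

Answer: none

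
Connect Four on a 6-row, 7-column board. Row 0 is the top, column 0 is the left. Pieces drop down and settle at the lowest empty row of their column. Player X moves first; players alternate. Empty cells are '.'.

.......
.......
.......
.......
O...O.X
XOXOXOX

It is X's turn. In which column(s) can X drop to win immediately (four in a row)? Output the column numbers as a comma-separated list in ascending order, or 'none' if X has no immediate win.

col 0: drop X → no win
col 1: drop X → no win
col 2: drop X → no win
col 3: drop X → no win
col 4: drop X → no win
col 5: drop X → no win
col 6: drop X → no win

Answer: none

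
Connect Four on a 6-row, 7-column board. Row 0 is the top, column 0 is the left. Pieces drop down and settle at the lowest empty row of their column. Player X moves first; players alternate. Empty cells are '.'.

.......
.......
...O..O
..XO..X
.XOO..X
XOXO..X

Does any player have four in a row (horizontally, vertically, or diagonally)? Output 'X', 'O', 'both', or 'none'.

O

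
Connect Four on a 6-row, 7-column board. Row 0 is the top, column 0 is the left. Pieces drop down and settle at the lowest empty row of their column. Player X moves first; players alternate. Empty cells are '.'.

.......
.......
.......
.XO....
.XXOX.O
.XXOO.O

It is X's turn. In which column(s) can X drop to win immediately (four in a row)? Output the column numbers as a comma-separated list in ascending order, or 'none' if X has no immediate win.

Answer: 1

Derivation:
col 0: drop X → no win
col 1: drop X → WIN!
col 2: drop X → no win
col 3: drop X → no win
col 4: drop X → no win
col 5: drop X → no win
col 6: drop X → no win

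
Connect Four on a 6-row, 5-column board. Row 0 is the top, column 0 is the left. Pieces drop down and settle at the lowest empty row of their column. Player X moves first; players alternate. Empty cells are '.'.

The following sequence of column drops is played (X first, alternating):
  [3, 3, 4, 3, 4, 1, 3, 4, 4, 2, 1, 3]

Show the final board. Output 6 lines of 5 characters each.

Move 1: X drops in col 3, lands at row 5
Move 2: O drops in col 3, lands at row 4
Move 3: X drops in col 4, lands at row 5
Move 4: O drops in col 3, lands at row 3
Move 5: X drops in col 4, lands at row 4
Move 6: O drops in col 1, lands at row 5
Move 7: X drops in col 3, lands at row 2
Move 8: O drops in col 4, lands at row 3
Move 9: X drops in col 4, lands at row 2
Move 10: O drops in col 2, lands at row 5
Move 11: X drops in col 1, lands at row 4
Move 12: O drops in col 3, lands at row 1

Answer: .....
...O.
...XX
...OO
.X.OX
.OOXX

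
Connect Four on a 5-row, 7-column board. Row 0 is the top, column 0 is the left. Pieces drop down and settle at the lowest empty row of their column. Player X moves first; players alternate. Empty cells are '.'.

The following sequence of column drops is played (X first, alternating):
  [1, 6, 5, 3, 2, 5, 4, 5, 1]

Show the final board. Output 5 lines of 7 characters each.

Answer: .......
.......
.....O.
.X...O.
.XXOXXO

Derivation:
Move 1: X drops in col 1, lands at row 4
Move 2: O drops in col 6, lands at row 4
Move 3: X drops in col 5, lands at row 4
Move 4: O drops in col 3, lands at row 4
Move 5: X drops in col 2, lands at row 4
Move 6: O drops in col 5, lands at row 3
Move 7: X drops in col 4, lands at row 4
Move 8: O drops in col 5, lands at row 2
Move 9: X drops in col 1, lands at row 3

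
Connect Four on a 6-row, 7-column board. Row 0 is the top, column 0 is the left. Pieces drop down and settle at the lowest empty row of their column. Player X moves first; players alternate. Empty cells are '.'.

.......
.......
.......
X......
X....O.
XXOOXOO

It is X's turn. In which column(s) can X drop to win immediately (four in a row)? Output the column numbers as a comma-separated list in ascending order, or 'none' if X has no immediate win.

Answer: 0

Derivation:
col 0: drop X → WIN!
col 1: drop X → no win
col 2: drop X → no win
col 3: drop X → no win
col 4: drop X → no win
col 5: drop X → no win
col 6: drop X → no win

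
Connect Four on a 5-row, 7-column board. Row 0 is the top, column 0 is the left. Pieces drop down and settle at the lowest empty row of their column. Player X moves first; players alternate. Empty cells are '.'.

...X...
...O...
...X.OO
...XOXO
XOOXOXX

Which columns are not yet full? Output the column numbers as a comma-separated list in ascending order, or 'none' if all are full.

Answer: 0,1,2,4,5,6

Derivation:
col 0: top cell = '.' → open
col 1: top cell = '.' → open
col 2: top cell = '.' → open
col 3: top cell = 'X' → FULL
col 4: top cell = '.' → open
col 5: top cell = '.' → open
col 6: top cell = '.' → open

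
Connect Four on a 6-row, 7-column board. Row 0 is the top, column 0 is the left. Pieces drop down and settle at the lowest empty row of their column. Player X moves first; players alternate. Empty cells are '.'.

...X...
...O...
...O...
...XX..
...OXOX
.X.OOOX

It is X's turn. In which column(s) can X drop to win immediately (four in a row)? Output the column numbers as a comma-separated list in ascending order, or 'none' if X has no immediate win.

col 0: drop X → no win
col 1: drop X → no win
col 2: drop X → no win
col 4: drop X → no win
col 5: drop X → no win
col 6: drop X → no win

Answer: none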